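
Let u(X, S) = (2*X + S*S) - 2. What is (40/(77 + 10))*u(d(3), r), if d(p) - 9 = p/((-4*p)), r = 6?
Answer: 2060/87 ≈ 23.678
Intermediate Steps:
d(p) = 35/4 (d(p) = 9 + p/((-4*p)) = 9 + p*(-1/(4*p)) = 9 - ¼ = 35/4)
u(X, S) = -2 + S² + 2*X (u(X, S) = (2*X + S²) - 2 = (S² + 2*X) - 2 = -2 + S² + 2*X)
(40/(77 + 10))*u(d(3), r) = (40/(77 + 10))*(-2 + 6² + 2*(35/4)) = (40/87)*(-2 + 36 + 35/2) = ((1/87)*40)*(103/2) = (40/87)*(103/2) = 2060/87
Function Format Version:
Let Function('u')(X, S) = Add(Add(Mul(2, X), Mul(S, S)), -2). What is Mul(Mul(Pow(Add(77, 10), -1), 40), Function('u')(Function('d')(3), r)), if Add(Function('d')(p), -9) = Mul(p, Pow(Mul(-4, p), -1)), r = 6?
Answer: Rational(2060, 87) ≈ 23.678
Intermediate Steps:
Function('d')(p) = Rational(35, 4) (Function('d')(p) = Add(9, Mul(p, Pow(Mul(-4, p), -1))) = Add(9, Mul(p, Mul(Rational(-1, 4), Pow(p, -1)))) = Add(9, Rational(-1, 4)) = Rational(35, 4))
Function('u')(X, S) = Add(-2, Pow(S, 2), Mul(2, X)) (Function('u')(X, S) = Add(Add(Mul(2, X), Pow(S, 2)), -2) = Add(Add(Pow(S, 2), Mul(2, X)), -2) = Add(-2, Pow(S, 2), Mul(2, X)))
Mul(Mul(Pow(Add(77, 10), -1), 40), Function('u')(Function('d')(3), r)) = Mul(Mul(Pow(Add(77, 10), -1), 40), Add(-2, Pow(6, 2), Mul(2, Rational(35, 4)))) = Mul(Mul(Pow(87, -1), 40), Add(-2, 36, Rational(35, 2))) = Mul(Mul(Rational(1, 87), 40), Rational(103, 2)) = Mul(Rational(40, 87), Rational(103, 2)) = Rational(2060, 87)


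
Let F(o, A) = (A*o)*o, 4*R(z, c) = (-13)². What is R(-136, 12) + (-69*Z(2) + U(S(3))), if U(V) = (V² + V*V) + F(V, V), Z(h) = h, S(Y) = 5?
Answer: 317/4 ≈ 79.250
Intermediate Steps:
R(z, c) = 169/4 (R(z, c) = (¼)*(-13)² = (¼)*169 = 169/4)
F(o, A) = A*o²
U(V) = V³ + 2*V² (U(V) = (V² + V*V) + V*V² = (V² + V²) + V³ = 2*V² + V³ = V³ + 2*V²)
R(-136, 12) + (-69*Z(2) + U(S(3))) = 169/4 + (-69*2 + 5²*(2 + 5)) = 169/4 + (-138 + 25*7) = 169/4 + (-138 + 175) = 169/4 + 37 = 317/4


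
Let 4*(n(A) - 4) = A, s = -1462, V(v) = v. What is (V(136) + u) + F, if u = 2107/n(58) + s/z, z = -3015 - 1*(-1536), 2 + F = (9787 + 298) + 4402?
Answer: 47434799/3219 ≈ 14736.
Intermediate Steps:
F = 14485 (F = -2 + ((9787 + 298) + 4402) = -2 + (10085 + 4402) = -2 + 14487 = 14485)
n(A) = 4 + A/4
z = -1479 (z = -3015 + 1536 = -1479)
u = 369800/3219 (u = 2107/(4 + (¼)*58) - 1462/(-1479) = 2107/(4 + 29/2) - 1462*(-1/1479) = 2107/(37/2) + 86/87 = 2107*(2/37) + 86/87 = 4214/37 + 86/87 = 369800/3219 ≈ 114.88)
(V(136) + u) + F = (136 + 369800/3219) + 14485 = 807584/3219 + 14485 = 47434799/3219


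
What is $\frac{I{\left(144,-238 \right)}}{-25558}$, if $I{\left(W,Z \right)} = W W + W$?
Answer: $- \frac{10440}{12779} \approx -0.81697$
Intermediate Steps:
$I{\left(W,Z \right)} = W + W^{2}$ ($I{\left(W,Z \right)} = W^{2} + W = W + W^{2}$)
$\frac{I{\left(144,-238 \right)}}{-25558} = \frac{144 \left(1 + 144\right)}{-25558} = 144 \cdot 145 \left(- \frac{1}{25558}\right) = 20880 \left(- \frac{1}{25558}\right) = - \frac{10440}{12779}$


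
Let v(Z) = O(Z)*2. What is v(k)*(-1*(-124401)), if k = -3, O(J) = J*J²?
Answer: -6717654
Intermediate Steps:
O(J) = J³
v(Z) = 2*Z³ (v(Z) = Z³*2 = 2*Z³)
v(k)*(-1*(-124401)) = (2*(-3)³)*(-1*(-124401)) = (2*(-27))*124401 = -54*124401 = -6717654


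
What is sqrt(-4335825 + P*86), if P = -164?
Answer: I*sqrt(4349929) ≈ 2085.6*I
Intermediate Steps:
sqrt(-4335825 + P*86) = sqrt(-4335825 - 164*86) = sqrt(-4335825 - 14104) = sqrt(-4349929) = I*sqrt(4349929)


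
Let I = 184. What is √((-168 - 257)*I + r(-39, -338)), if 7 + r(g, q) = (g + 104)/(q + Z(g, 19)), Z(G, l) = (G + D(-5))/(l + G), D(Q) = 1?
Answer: I*√883453561097/3361 ≈ 279.66*I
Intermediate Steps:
Z(G, l) = (1 + G)/(G + l) (Z(G, l) = (G + 1)/(l + G) = (1 + G)/(G + l))
r(g, q) = -7 + (104 + g)/(q + (1 + g)/(19 + g)) (r(g, q) = -7 + (g + 104)/(q + (1 + g)/(g + 19)) = -7 + (104 + g)/(q + (1 + g)/(19 + g)))
√((-168 - 257)*I + r(-39, -338)) = √((-168 - 257)*184 + (-7 - 7*(-39) + (19 - 39)*(104 - 39 - 7*(-338)))/(1 - 39 - 338*(19 - 39))) = √(-425*184 + (-7 + 273 - 20*(104 - 39 + 2366))/(1 - 39 - 338*(-20))) = √(-78200 + (-7 + 273 - 20*2431)/(1 - 39 + 6760)) = √(-78200 + (-7 + 273 - 48620)/6722) = √(-78200 + (1/6722)*(-48354)) = √(-78200 - 24177/3361) = √(-262854377/3361) = I*√883453561097/3361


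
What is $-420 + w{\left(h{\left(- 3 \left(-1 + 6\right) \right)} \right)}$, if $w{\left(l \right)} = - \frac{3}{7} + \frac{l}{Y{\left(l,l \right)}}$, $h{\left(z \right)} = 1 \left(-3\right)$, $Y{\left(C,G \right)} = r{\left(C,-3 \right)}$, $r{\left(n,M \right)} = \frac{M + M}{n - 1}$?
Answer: $- \frac{2957}{7} \approx -422.43$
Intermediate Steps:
$r{\left(n,M \right)} = \frac{2 M}{-1 + n}$
$Y{\left(C,G \right)} = - \frac{6}{-1 + C}$ ($Y{\left(C,G \right)} = 2 \left(-3\right) \frac{1}{-1 + C} = - \frac{6}{-1 + C}$)
$h{\left(z \right)} = -3$
$w{\left(l \right)} = - \frac{3}{7} + l \left(\frac{1}{6} - \frac{l}{6}\right)$ ($w{\left(l \right)} = - \frac{3}{7} + \frac{l}{\left(-6\right) \frac{1}{-1 + l}} = \left(-3\right) \frac{1}{7} + l \left(\frac{1}{6} - \frac{l}{6}\right) = - \frac{3}{7} + l \left(\frac{1}{6} - \frac{l}{6}\right)$)
$-420 + w{\left(h{\left(- 3 \left(-1 + 6\right) \right)} \right)} = -420 - \left(\frac{3}{7} - \frac{-1 - 3}{2}\right) = -420 - \left(\frac{3}{7} - -2\right) = -420 - \frac{17}{7} = - \frac{2957}{7}$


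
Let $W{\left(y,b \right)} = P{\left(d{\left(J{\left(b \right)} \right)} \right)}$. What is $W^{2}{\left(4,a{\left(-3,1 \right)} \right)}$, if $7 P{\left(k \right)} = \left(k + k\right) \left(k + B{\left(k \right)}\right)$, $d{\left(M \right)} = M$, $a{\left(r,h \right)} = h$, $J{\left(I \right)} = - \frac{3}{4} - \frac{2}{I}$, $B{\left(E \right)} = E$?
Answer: $\frac{14641}{784} \approx 18.675$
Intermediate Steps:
$J{\left(I \right)} = - \frac{3}{4} - \frac{2}{I}$ ($J{\left(I \right)} = \left(-3\right) \frac{1}{4} - \frac{2}{I} = - \frac{3}{4} - \frac{2}{I}$)
$P{\left(k \right)} = \frac{4 k^{2}}{7}$ ($P{\left(k \right)} = \frac{\left(k + k\right) \left(k + k\right)}{7} = \frac{2 k 2 k}{7} = \frac{4 k^{2}}{7}$)
$W{\left(y,b \right)} = \frac{4 \left(- \frac{3}{4} - \frac{2}{b}\right)^{2}}{7}$
$W^{2}{\left(4,a{\left(-3,1 \right)} \right)} = \left(\frac{\left(8 + 3 \cdot 1\right)^{2}}{28 \cdot 1}\right)^{2} = \left(\frac{1}{28} \cdot 1 \left(8 + 3\right)^{2}\right)^{2} = \left(\frac{1}{28} \cdot 1 \cdot 11^{2}\right)^{2} = \left(\frac{1}{28} \cdot 1 \cdot 121\right)^{2} = \left(\frac{121}{28}\right)^{2} = \frac{14641}{784}$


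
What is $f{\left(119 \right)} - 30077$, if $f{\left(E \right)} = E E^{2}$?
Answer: $1655082$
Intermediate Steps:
$f{\left(E \right)} = E^{3}$
$f{\left(119 \right)} - 30077 = 119^{3} - 30077 = 1685159 - 30077 = 1655082$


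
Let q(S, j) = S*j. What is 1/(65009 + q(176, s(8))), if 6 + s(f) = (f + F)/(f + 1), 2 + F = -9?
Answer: 3/191683 ≈ 1.5651e-5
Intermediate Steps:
F = -11 (F = -2 - 9 = -11)
s(f) = -6 + (-11 + f)/(1 + f) (s(f) = -6 + (f - 11)/(f + 1) = -6 + (-11 + f)/(1 + f))
1/(65009 + q(176, s(8))) = 1/(65009 + 176*((-17 - 5*8)/(1 + 8))) = 1/(65009 + 176*((-17 - 40)/9)) = 1/(65009 + 176*((1/9)*(-57))) = 1/(65009 + 176*(-19/3)) = 1/(65009 - 3344/3) = 1/(191683/3) = 3/191683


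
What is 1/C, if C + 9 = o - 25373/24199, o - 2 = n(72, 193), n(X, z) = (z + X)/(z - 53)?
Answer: -96796/595843 ≈ -0.16245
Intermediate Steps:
n(X, z) = (X + z)/(-53 + z)
o = 109/28 (o = 2 + (72 + 193)/(-53 + 193) = 2 + 265/140 = 2 + (1/140)*265 = 2 + 53/28 = 109/28 ≈ 3.8929)
C = -595843/96796 (C = -9 + (109/28 - 25373/24199) = -9 + 275321/96796 = -595843/96796 ≈ -6.1557)
1/C = 1/(-595843/96796) = -96796/595843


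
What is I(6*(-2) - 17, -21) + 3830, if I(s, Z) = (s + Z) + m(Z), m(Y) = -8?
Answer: 3772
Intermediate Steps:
I(s, Z) = -8 + Z + s (I(s, Z) = (s + Z) - 8 = (Z + s) - 8 = -8 + Z + s)
I(6*(-2) - 17, -21) + 3830 = (-8 - 21 + (6*(-2) - 17)) + 3830 = (-8 - 21 + (-12 - 17)) + 3830 = (-8 - 21 - 29) + 3830 = -58 + 3830 = 3772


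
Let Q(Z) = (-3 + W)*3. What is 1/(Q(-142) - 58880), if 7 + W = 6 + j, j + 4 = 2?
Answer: -1/58898 ≈ -1.6979e-5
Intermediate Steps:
j = -2 (j = -4 + 2 = -2)
W = -3 (W = -7 + (6 - 2) = -7 + 4 = -3)
Q(Z) = -18 (Q(Z) = (-3 - 3)*3 = -6*3 = -18)
1/(Q(-142) - 58880) = 1/(-18 - 58880) = 1/(-58898) = -1/58898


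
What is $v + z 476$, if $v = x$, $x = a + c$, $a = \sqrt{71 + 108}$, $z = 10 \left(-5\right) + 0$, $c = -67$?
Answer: $-23867 + \sqrt{179} \approx -23854.0$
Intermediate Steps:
$z = -50$ ($z = -50 + 0 = -50$)
$a = \sqrt{179} \approx 13.379$
$x = -67 + \sqrt{179}$ ($x = \sqrt{179} - 67 = -67 + \sqrt{179} \approx -53.621$)
$v = -67 + \sqrt{179} \approx -53.621$
$v + z 476 = \left(-67 + \sqrt{179}\right) - 23800 = -23867 + \sqrt{179}$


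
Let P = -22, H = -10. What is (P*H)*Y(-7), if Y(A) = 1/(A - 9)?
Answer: -55/4 ≈ -13.750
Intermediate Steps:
Y(A) = 1/(-9 + A)
(P*H)*Y(-7) = (-22*(-10))/(-9 - 7) = 220/(-16) = 220*(-1/16) = -55/4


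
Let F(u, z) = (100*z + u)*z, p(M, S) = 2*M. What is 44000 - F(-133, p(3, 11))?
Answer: 41198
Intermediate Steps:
F(u, z) = z*(u + 100*z) (F(u, z) = (u + 100*z)*z = z*(u + 100*z))
44000 - F(-133, p(3, 11)) = 44000 - 2*3*(-133 + 100*(2*3)) = 44000 - 6*(-133 + 100*6) = 44000 - 6*(-133 + 600) = 44000 - 6*467 = 44000 - 1*2802 = 44000 - 2802 = 41198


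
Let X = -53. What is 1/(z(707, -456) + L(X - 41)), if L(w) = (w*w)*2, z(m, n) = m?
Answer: 1/18379 ≈ 5.4410e-5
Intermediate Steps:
L(w) = 2*w² (L(w) = w²*2 = 2*w²)
1/(z(707, -456) + L(X - 41)) = 1/(707 + 2*(-53 - 41)²) = 1/(707 + 2*(-94)²) = 1/(707 + 2*8836) = 1/(707 + 17672) = 1/18379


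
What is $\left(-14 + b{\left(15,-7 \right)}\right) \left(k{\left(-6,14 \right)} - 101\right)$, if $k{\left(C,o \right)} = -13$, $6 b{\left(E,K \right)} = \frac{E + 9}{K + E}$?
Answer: $1539$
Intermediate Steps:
$b{\left(E,K \right)} = \frac{9 + E}{6 \left(E + K\right)}$ ($b{\left(E,K \right)} = \frac{\left(E + 9\right) \frac{1}{K + E}}{6} = \frac{\left(9 + E\right) \frac{1}{E + K}}{6} = \frac{\frac{1}{E + K} \left(9 + E\right)}{6} = \frac{9 + E}{6 \left(E + K\right)}$)
$\left(-14 + b{\left(15,-7 \right)}\right) \left(k{\left(-6,14 \right)} - 101\right) = \left(-14 + \frac{9 + 15}{6 \left(15 - 7\right)}\right) \left(-13 - 101\right) = \left(-14 + \frac{1}{6} \cdot \frac{1}{8} \cdot 24\right) \left(-114\right) = \left(-14 + \frac{1}{2}\right) \left(-114\right) = \left(- \frac{27}{2}\right) \left(-114\right) = 1539$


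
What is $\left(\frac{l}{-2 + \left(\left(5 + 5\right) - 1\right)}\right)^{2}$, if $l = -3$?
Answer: $\frac{9}{49} \approx 0.18367$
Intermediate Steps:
$\left(\frac{l}{-2 + \left(\left(5 + 5\right) - 1\right)}\right)^{2} = \left(- \frac{3}{-2 + \left(\left(5 + 5\right) - 1\right)}\right)^{2} = \left(- \frac{3}{-2 + \left(10 - 1\right)}\right)^{2} = \left(- \frac{3}{-2 + 9}\right)^{2} = \left(- \frac{3}{7}\right)^{2} = \frac{9}{49}$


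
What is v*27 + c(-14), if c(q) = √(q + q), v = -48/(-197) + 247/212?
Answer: 1588545/41764 + 2*I*√7 ≈ 38.036 + 5.2915*I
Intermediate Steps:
v = 58835/41764 (v = -48*(-1/197) + 247*(1/212) = 48/197 + 247/212 = 58835/41764 ≈ 1.4087)
c(q) = √2*√q (c(q) = √(2*q) = √2*√q)
v*27 + c(-14) = (58835/41764)*27 + √2*√(-14) = 1588545/41764 + √2*(I*√14) = 1588545/41764 + 2*I*√7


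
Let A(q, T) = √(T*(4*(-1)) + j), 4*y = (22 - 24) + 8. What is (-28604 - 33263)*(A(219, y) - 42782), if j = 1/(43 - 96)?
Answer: 2646793994 - 61867*I*√16907/53 ≈ 2.6468e+9 - 1.5178e+5*I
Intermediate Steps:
y = 3/2 (y = ((22 - 24) + 8)/4 = (-2 + 8)/4 = (¼)*6 = 3/2 ≈ 1.5000)
j = -1/53 (j = 1/(-53) = -1/53 ≈ -0.018868)
A(q, T) = √(-1/53 - 4*T) (A(q, T) = √(T*(4*(-1)) - 1/53) = √(T*(-4) - 1/53) = √(-4*T - 1/53) = √(-1/53 - 4*T))
(-28604 - 33263)*(A(219, y) - 42782) = (-28604 - 33263)*(√(-53 - 11236*3/2)/53 - 42782) = -61867*(√(-53 - 16854)/53 - 42782) = -61867*(√(-16907)/53 - 42782) = -61867*((I*√16907)/53 - 42782) = -61867*(I*√16907/53 - 42782) = -61867*(-42782 + I*√16907/53) = 2646793994 - 61867*I*√16907/53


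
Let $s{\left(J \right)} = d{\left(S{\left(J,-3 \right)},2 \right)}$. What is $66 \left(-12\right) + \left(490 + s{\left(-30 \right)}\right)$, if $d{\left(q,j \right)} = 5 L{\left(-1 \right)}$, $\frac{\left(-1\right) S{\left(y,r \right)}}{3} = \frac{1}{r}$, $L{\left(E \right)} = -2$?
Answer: $-312$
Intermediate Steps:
$S{\left(y,r \right)} = - \frac{3}{r}$
$d{\left(q,j \right)} = -10$ ($d{\left(q,j \right)} = 5 \left(-2\right) = -10$)
$s{\left(J \right)} = -10$
$66 \left(-12\right) + \left(490 + s{\left(-30 \right)}\right) = 66 \left(-12\right) + \left(490 - 10\right) = -792 + 480 = -312$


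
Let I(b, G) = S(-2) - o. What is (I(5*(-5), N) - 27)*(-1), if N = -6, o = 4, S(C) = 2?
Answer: 29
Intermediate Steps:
I(b, G) = -2 (I(b, G) = 2 - 1*4 = 2 - 4 = -2)
(I(5*(-5), N) - 27)*(-1) = (-2 - 27)*(-1) = -29*(-1) = 29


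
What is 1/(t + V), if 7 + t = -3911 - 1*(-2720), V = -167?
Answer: -1/1365 ≈ -0.00073260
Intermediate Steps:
t = -1198 (t = -7 + (-3911 - 1*(-2720)) = -7 + (-3911 + 2720) = -7 - 1191 = -1198)
1/(t + V) = 1/(-1198 - 167) = 1/(-1365) = -1/1365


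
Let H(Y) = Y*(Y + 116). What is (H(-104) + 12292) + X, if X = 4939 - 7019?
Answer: 8964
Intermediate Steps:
X = -2080
H(Y) = Y*(116 + Y)
(H(-104) + 12292) + X = (-104*(116 - 104) + 12292) - 2080 = (-104*12 + 12292) - 2080 = (-1248 + 12292) - 2080 = 11044 - 2080 = 8964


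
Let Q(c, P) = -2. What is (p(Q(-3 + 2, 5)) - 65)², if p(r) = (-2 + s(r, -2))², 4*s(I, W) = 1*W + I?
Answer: 3136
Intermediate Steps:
s(I, W) = I/4 + W/4 (s(I, W) = (1*W + I)/4 = (W + I)/4 = (I + W)/4 = I/4 + W/4)
p(r) = (-5/2 + r/4)² (p(r) = (-2 + (r/4 + (¼)*(-2)))² = (-2 + (r/4 - ½))² = (-2 + (-½ + r/4))² = (-5/2 + r/4)²)
(p(Q(-3 + 2, 5)) - 65)² = ((-10 - 2)²/16 - 65)² = ((1/16)*(-12)² - 65)² = ((1/16)*144 - 65)² = (9 - 65)² = (-56)² = 3136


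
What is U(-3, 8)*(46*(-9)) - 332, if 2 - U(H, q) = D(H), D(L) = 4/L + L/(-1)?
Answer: -470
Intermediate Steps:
D(L) = -L + 4/L (D(L) = 4/L + L*(-1) = 4/L - L = -L + 4/L)
U(H, q) = 2 + H - 4/H (U(H, q) = 2 - (-H + 4/H) = 2 + (H - 4/H) = 2 + H - 4/H)
U(-3, 8)*(46*(-9)) - 332 = (2 - 3 - 4/(-3))*(46*(-9)) - 332 = (2 - 3 - 4*(-⅓))*(-414) - 332 = (2 - 3 + 4/3)*(-414) - 332 = (⅓)*(-414) - 332 = -138 - 332 = -470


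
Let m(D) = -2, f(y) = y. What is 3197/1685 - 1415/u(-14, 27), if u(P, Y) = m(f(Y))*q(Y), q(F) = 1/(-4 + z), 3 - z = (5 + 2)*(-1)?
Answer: 7156022/1685 ≈ 4246.9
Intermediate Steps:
z = 10 (z = 3 - (5 + 2)*(-1) = 3 - 7*(-1) = 3 - 1*(-7) = 3 + 7 = 10)
q(F) = ⅙ (q(F) = 1/(-4 + 10) = 1/6 = ⅙)
u(P, Y) = -⅓ (u(P, Y) = -2*⅙ = -⅓)
3197/1685 - 1415/u(-14, 27) = 3197/1685 - 1415/(-⅓) = 3197*(1/1685) - 1415*(-3) = 3197/1685 + 4245 = 7156022/1685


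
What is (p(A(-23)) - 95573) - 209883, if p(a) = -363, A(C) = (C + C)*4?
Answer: -305819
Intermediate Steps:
A(C) = 8*C (A(C) = (2*C)*4 = 8*C)
(p(A(-23)) - 95573) - 209883 = (-363 - 95573) - 209883 = -95936 - 209883 = -305819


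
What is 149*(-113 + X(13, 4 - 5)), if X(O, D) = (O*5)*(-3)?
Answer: -45892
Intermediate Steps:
X(O, D) = -15*O (X(O, D) = (5*O)*(-3) = -15*O)
149*(-113 + X(13, 4 - 5)) = 149*(-113 - 15*13) = 149*(-113 - 195) = 149*(-308) = -45892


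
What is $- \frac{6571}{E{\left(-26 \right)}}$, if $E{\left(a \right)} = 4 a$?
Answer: $\frac{6571}{104} \approx 63.183$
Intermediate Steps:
$- \frac{6571}{E{\left(-26 \right)}} = - \frac{6571}{4 \left(-26\right)} = - \frac{6571}{-104} = \left(-6571\right) \left(- \frac{1}{104}\right) = \frac{6571}{104}$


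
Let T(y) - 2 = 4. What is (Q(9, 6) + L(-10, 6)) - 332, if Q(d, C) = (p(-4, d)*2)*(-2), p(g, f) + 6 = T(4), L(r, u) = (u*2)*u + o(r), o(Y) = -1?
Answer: -261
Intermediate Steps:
T(y) = 6 (T(y) = 2 + 4 = 6)
L(r, u) = -1 + 2*u² (L(r, u) = (u*2)*u - 1 = (2*u)*u - 1 = 2*u² - 1 = -1 + 2*u²)
p(g, f) = 0 (p(g, f) = -6 + 6 = 0)
Q(d, C) = 0 (Q(d, C) = (0*2)*(-2) = 0*(-2) = 0)
(Q(9, 6) + L(-10, 6)) - 332 = (0 + (-1 + 2*6²)) - 332 = (0 + (-1 + 2*36)) - 332 = (0 + (-1 + 72)) - 332 = (0 + 71) - 332 = 71 - 332 = -261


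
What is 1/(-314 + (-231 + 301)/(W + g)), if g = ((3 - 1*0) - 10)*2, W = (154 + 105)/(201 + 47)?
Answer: -459/146606 ≈ -0.0031308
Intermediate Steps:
W = 259/248 ≈ 1.0444
g = -14 (g = ((3 + 0) - 10)*2 = (3 - 10)*2 = -7*2 = -14)
1/(-314 + (-231 + 301)/(W + g)) = 1/(-314 + (-231 + 301)/(259/248 - 14)) = 1/(-314 + 70/(-3213/248)) = 1/(-314 + 70*(-248/3213)) = 1/(-314 - 2480/459) = 1/(-146606/459) = -459/146606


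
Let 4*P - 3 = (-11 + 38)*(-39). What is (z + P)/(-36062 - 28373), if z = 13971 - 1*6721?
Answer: -2795/25774 ≈ -0.10844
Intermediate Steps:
P = -525/2 (P = 3/4 + ((-11 + 38)*(-39))/4 = 3/4 + (27*(-39))/4 = 3/4 + (1/4)*(-1053) = 3/4 - 1053/4 = -525/2 ≈ -262.50)
z = 7250 (z = 13971 - 6721 = 7250)
(z + P)/(-36062 - 28373) = (7250 - 525/2)/(-36062 - 28373) = (13975/2)/(-64435) = (13975/2)*(-1/64435) = -2795/25774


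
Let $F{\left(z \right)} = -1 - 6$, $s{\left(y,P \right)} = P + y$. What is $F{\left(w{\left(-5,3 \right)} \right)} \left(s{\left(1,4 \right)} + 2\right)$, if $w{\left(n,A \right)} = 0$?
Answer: $-49$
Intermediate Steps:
$F{\left(z \right)} = -7$ ($F{\left(z \right)} = -1 - 6 = -7$)
$F{\left(w{\left(-5,3 \right)} \right)} \left(s{\left(1,4 \right)} + 2\right) = - 7 \left(\left(4 + 1\right) + 2\right) = - 7 \left(5 + 2\right) = \left(-7\right) 7 = -49$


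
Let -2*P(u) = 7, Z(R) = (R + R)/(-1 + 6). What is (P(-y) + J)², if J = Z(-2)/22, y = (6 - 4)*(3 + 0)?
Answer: 151321/12100 ≈ 12.506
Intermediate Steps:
y = 6 (y = 2*3 = 6)
Z(R) = 2*R/5 (Z(R) = (2*R)/5 = (2*R)*(⅕) = 2*R/5)
J = -2/55 (J = ((⅖)*(-2))/22 = -⅘*1/22 = -2/55 ≈ -0.036364)
P(u) = -7/2 (P(u) = -½*7 = -7/2)
(P(-y) + J)² = (-7/2 - 2/55)² = (-389/110)² = 151321/12100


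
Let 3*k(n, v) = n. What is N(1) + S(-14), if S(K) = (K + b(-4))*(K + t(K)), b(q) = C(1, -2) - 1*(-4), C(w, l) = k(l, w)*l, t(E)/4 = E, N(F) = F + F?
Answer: 1826/3 ≈ 608.67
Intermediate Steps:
k(n, v) = n/3
N(F) = 2*F
t(E) = 4*E
C(w, l) = l**2/3 (C(w, l) = (l/3)*l = l**2/3)
b(q) = 16/3 (b(q) = (1/3)*(-2)**2 - 1*(-4) = (1/3)*4 + 4 = 4/3 + 4 = 16/3)
S(K) = 5*K*(16/3 + K) (S(K) = (K + 16/3)*(K + 4*K) = (16/3 + K)*(5*K) = 5*K*(16/3 + K))
N(1) + S(-14) = 2*1 + (5/3)*(-14)*(16 + 3*(-14)) = 2 + (5/3)*(-14)*(16 - 42) = 2 + (5/3)*(-14)*(-26) = 2 + 1820/3 = 1826/3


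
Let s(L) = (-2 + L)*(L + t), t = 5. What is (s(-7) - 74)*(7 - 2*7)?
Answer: 392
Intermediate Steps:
s(L) = (-2 + L)*(5 + L) (s(L) = (-2 + L)*(L + 5) = (-2 + L)*(5 + L))
(s(-7) - 74)*(7 - 2*7) = ((-10 + (-7)² + 3*(-7)) - 74)*(7 - 2*7) = ((-10 + 49 - 21) - 74)*(7 - 14) = (18 - 74)*(-7) = -56*(-7) = 392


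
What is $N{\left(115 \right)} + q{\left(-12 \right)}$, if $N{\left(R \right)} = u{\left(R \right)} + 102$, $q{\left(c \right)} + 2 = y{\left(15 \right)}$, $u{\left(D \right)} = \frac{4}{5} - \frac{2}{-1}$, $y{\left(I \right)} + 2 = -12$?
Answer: $\frac{444}{5} \approx 88.8$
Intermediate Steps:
$y{\left(I \right)} = -14$ ($y{\left(I \right)} = -2 - 12 = -14$)
$u{\left(D \right)} = \frac{14}{5}$ ($u{\left(D \right)} = 4 \cdot \frac{1}{5} - -2 = \frac{4}{5} + 2 = \frac{14}{5}$)
$q{\left(c \right)} = -16$ ($q{\left(c \right)} = -2 - 14 = -16$)
$N{\left(R \right)} = \frac{524}{5}$ ($N{\left(R \right)} = \frac{14}{5} + 102 = \frac{524}{5}$)
$N{\left(115 \right)} + q{\left(-12 \right)} = \frac{524}{5} - 16 = \frac{444}{5}$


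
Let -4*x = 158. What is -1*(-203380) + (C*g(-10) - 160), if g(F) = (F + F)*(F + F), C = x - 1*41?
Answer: 171020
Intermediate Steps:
x = -79/2 (x = -1/4*158 = -79/2 ≈ -39.500)
C = -161/2 (C = -79/2 - 1*41 = -79/2 - 41 = -161/2 ≈ -80.500)
g(F) = 4*F**2 (g(F) = (2*F)*(2*F) = 4*F**2)
-1*(-203380) + (C*g(-10) - 160) = -1*(-203380) + (-322*(-10)**2 - 160) = 203380 + (-322*100 - 160) = 203380 + (-161/2*400 - 160) = 203380 + (-32200 - 160) = 203380 - 32360 = 171020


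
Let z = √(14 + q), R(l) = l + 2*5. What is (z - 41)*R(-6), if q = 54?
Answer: -164 + 8*√17 ≈ -131.02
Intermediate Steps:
R(l) = 10 + l (R(l) = l + 10 = 10 + l)
z = 2*√17 (z = √(14 + 54) = √68 = 2*√17 ≈ 8.2462)
(z - 41)*R(-6) = (2*√17 - 41)*(10 - 6) = (-41 + 2*√17)*4 = -164 + 8*√17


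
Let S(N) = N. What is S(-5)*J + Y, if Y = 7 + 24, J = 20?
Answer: -69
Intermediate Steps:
Y = 31
S(-5)*J + Y = -5*20 + 31 = -100 + 31 = -69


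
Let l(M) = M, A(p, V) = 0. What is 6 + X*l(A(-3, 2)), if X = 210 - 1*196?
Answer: 6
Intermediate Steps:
X = 14 (X = 210 - 196 = 14)
6 + X*l(A(-3, 2)) = 6 + 14*0 = 6 + 0 = 6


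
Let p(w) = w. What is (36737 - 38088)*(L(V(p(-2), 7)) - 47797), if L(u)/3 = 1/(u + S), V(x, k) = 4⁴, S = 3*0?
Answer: 16530875179/256 ≈ 6.4574e+7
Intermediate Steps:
S = 0
V(x, k) = 256
L(u) = 3/u (L(u) = 3/(u + 0) = 3/u)
(36737 - 38088)*(L(V(p(-2), 7)) - 47797) = (36737 - 38088)*(3/256 - 47797) = -1351*(3*(1/256) - 47797) = -1351*(3/256 - 47797) = -1351*(-12236029/256) = 16530875179/256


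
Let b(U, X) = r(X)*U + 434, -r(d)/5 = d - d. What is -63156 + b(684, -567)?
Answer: -62722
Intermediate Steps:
r(d) = 0 (r(d) = -5*(d - d) = -5*0 = 0)
b(U, X) = 434 (b(U, X) = 0*U + 434 = 0 + 434 = 434)
-63156 + b(684, -567) = -63156 + 434 = -62722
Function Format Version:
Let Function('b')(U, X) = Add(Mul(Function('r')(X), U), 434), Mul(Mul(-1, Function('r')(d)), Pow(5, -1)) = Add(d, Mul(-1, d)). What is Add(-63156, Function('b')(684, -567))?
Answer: -62722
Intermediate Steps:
Function('r')(d) = 0 (Function('r')(d) = Mul(-5, Add(d, Mul(-1, d))) = Mul(-5, 0) = 0)
Function('b')(U, X) = 434 (Function('b')(U, X) = Add(Mul(0, U), 434) = Add(0, 434) = 434)
Add(-63156, Function('b')(684, -567)) = Add(-63156, 434) = -62722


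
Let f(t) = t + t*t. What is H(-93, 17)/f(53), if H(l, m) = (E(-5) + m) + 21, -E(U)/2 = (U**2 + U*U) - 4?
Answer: -1/53 ≈ -0.018868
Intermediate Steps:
f(t) = t + t**2
E(U) = 8 - 4*U**2 (E(U) = -2*((U**2 + U*U) - 4) = -2*((U**2 + U**2) - 4) = -2*(2*U**2 - 4) = -2*(-4 + 2*U**2) = 8 - 4*U**2)
H(l, m) = -71 + m (H(l, m) = ((8 - 4*(-5)**2) + m) + 21 = ((8 - 4*25) + m) + 21 = ((8 - 100) + m) + 21 = (-92 + m) + 21 = -71 + m)
H(-93, 17)/f(53) = (-71 + 17)/((53*(1 + 53))) = -54/(53*54) = -54/2862 = -54*1/2862 = -1/53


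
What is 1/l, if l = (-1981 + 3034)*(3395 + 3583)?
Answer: 1/7347834 ≈ 1.3609e-7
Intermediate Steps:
l = 7347834 (l = 1053*6978 = 7347834)
1/l = 1/7347834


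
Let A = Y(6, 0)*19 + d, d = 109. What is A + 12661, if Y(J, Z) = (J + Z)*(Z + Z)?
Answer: 12770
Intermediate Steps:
Y(J, Z) = 2*Z*(J + Z) (Y(J, Z) = (J + Z)*(2*Z) = 2*Z*(J + Z))
A = 109 (A = (2*0*(6 + 0))*19 + 109 = (2*0*6)*19 + 109 = 0*19 + 109 = 0 + 109 = 109)
A + 12661 = 109 + 12661 = 12770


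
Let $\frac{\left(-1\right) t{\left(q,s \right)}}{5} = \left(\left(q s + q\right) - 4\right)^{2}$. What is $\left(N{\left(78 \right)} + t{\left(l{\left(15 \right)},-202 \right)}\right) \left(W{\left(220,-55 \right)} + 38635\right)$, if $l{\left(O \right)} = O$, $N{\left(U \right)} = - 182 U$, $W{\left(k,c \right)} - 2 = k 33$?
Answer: $-2092260687897$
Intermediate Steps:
$W{\left(k,c \right)} = 2 + 33 k$ ($W{\left(k,c \right)} = 2 + k 33 = 2 + 33 k$)
$t{\left(q,s \right)} = - 5 \left(-4 + q + q s\right)^{2}$ ($t{\left(q,s \right)} = - 5 \left(\left(q s + q\right) - 4\right)^{2} = - 5 \left(\left(q + q s\right) - 4\right)^{2} = - 5 \left(-4 + q + q s\right)^{2}$)
$\left(N{\left(78 \right)} + t{\left(l{\left(15 \right)},-202 \right)}\right) \left(W{\left(220,-55 \right)} + 38635\right) = \left(\left(-182\right) 78 - 5 \left(-4 + 15 + 15 \left(-202\right)\right)^{2}\right) \left(\left(2 + 33 \cdot 220\right) + 38635\right) = \left(-14196 - 5 \left(-4 + 15 - 3030\right)^{2}\right) \left(\left(2 + 7260\right) + 38635\right) = \left(-14196 - 5 \left(-3019\right)^{2}\right) \left(7262 + 38635\right) = \left(-14196 - 45571805\right) 45897 = \left(-45586001\right) 45897 = -2092260687897$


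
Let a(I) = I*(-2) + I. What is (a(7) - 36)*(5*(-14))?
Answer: 3010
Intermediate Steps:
a(I) = -I (a(I) = -2*I + I = -I)
(a(7) - 36)*(5*(-14)) = (-1*7 - 36)*(5*(-14)) = (-7 - 36)*(-70) = -43*(-70) = 3010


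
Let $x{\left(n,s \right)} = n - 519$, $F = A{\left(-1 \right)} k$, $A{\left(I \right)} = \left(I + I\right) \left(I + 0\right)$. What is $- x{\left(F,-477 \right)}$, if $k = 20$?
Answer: $479$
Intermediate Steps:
$A{\left(I \right)} = 2 I^{2}$ ($A{\left(I \right)} = 2 I I = 2 I^{2}$)
$F = 40$ ($F = 2 \left(-1\right)^{2} \cdot 20 = 2 \cdot 1 \cdot 20 = 2 \cdot 20 = 40$)
$x{\left(n,s \right)} = -519 + n$
$- x{\left(F,-477 \right)} = - (-519 + 40) = \left(-1\right) \left(-479\right) = 479$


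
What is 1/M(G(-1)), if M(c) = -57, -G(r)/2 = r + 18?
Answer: -1/57 ≈ -0.017544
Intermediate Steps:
G(r) = -36 - 2*r (G(r) = -2*(r + 18) = -2*(18 + r) = -36 - 2*r)
1/M(G(-1)) = 1/(-57) = -1/57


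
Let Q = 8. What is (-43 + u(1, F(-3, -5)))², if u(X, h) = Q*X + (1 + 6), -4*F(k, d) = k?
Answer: 784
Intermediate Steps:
F(k, d) = -k/4
u(X, h) = 7 + 8*X (u(X, h) = 8*X + (1 + 6) = 8*X + 7 = 7 + 8*X)
(-43 + u(1, F(-3, -5)))² = (-43 + (7 + 8*1))² = (-43 + (7 + 8))² = (-43 + 15)² = (-28)² = 784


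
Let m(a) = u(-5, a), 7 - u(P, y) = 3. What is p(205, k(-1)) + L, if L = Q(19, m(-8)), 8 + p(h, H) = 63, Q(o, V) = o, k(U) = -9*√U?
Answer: 74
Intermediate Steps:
u(P, y) = 4 (u(P, y) = 7 - 1*3 = 7 - 3 = 4)
m(a) = 4
p(h, H) = 55 (p(h, H) = -8 + 63 = 55)
L = 19
p(205, k(-1)) + L = 55 + 19 = 74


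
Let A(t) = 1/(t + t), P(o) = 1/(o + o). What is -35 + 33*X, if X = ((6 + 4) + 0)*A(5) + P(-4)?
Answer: -49/8 ≈ -6.1250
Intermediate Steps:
P(o) = 1/(2*o)
A(t) = 1/(2*t)
X = 7/8 (X = ((6 + 4) + 0)*((1/2)/5) + (1/2)/(-4) = (10 + 0)*((1/2)*(1/5)) + (1/2)*(-1/4) = 10*(1/10) - 1/8 = 1 - 1/8 = 7/8 ≈ 0.87500)
-35 + 33*X = -35 + 33*(7/8) = -35 + 231/8 = -49/8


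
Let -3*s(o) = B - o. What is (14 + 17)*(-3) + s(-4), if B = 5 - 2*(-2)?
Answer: -292/3 ≈ -97.333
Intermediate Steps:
B = 9 (B = 5 + 4 = 9)
s(o) = -3 + o/3 (s(o) = -(9 - o)/3 = -3 + o/3)
(14 + 17)*(-3) + s(-4) = (14 + 17)*(-3) + (-3 + (1/3)*(-4)) = 31*(-3) + (-3 - 4/3) = -93 - 13/3 = -292/3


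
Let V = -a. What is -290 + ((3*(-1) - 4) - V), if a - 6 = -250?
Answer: -541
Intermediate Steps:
a = -244 (a = 6 - 250 = -244)
V = 244 (V = -1*(-244) = 244)
-290 + ((3*(-1) - 4) - V) = -290 + ((3*(-1) - 4) - 1*244) = -290 + ((-3 - 4) - 244) = -290 + (-7 - 244) = -290 - 251 = -541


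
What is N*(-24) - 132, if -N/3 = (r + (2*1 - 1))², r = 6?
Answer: 3396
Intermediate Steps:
N = -147 (N = -3*(6 + (2*1 - 1))² = -3*(6 + (2 - 1))² = -3*(6 + 1)² = -3*7² = -3*49 = -147)
N*(-24) - 132 = -147*(-24) - 132 = 3528 - 132 = 3396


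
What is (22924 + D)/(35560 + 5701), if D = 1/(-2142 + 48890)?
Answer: 1071651153/1928869228 ≈ 0.55558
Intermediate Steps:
D = 1/46748 ≈ 2.1391e-5
(22924 + D)/(35560 + 5701) = (22924 + 1/46748)/(35560 + 5701) = (1071651153/46748)/41261 = (1071651153/46748)*(1/41261) = 1071651153/1928869228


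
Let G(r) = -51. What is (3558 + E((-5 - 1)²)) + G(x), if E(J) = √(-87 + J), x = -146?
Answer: 3507 + I*√51 ≈ 3507.0 + 7.1414*I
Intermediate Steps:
(3558 + E((-5 - 1)²)) + G(x) = (3558 + √(-87 + (-5 - 1)²)) - 51 = (3558 + √(-87 + (-6)²)) - 51 = (3558 + √(-87 + 36)) - 51 = (3558 + √(-51)) - 51 = (3558 + I*√51) - 51 = 3507 + I*√51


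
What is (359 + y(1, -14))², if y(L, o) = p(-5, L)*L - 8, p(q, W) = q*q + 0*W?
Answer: 141376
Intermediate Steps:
p(q, W) = q² (p(q, W) = q² + 0 = q²)
y(L, o) = -8 + 25*L (y(L, o) = (-5)²*L - 8 = 25*L - 8 = -8 + 25*L)
(359 + y(1, -14))² = (359 + (-8 + 25*1))² = (359 + (-8 + 25))² = (359 + 17)² = 376² = 141376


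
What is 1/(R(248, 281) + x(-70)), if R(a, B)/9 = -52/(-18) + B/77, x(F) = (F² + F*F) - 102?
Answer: 77/751277 ≈ 0.00010249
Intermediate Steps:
x(F) = -102 + 2*F² (x(F) = (F² + F²) - 102 = 2*F² - 102 = -102 + 2*F²)
R(a, B) = 26 + 9*B/77 (R(a, B) = 9*(-52/(-18) + B/77) = 9*(-52*(-1/18) + B*(1/77)) = 9*(26/9 + B/77) = 26 + 9*B/77)
1/(R(248, 281) + x(-70)) = 1/((26 + (9/77)*281) + (-102 + 2*(-70)²)) = 1/((26 + 2529/77) + (-102 + 2*4900)) = 1/(4531/77 + (-102 + 9800)) = 1/(4531/77 + 9698) = 1/(751277/77) = 77/751277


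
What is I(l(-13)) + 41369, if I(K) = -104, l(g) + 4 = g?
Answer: 41265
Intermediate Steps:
l(g) = -4 + g
I(l(-13)) + 41369 = -104 + 41369 = 41265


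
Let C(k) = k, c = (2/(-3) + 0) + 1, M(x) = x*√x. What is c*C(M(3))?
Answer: √3 ≈ 1.7320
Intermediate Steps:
M(x) = x^(3/2)
c = ⅓ (c = (2*(-⅓) + 0) + 1 = (-⅔ + 0) + 1 = -⅔ + 1 = ⅓ ≈ 0.33333)
c*C(M(3)) = 3^(3/2)/3 = (3*√3)/3 = √3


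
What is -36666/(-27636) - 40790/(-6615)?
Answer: 931849/124362 ≈ 7.4930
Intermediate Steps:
-36666/(-27636) - 40790/(-6615) = -36666*(-1/27636) - 40790*(-1/6615) = 873/658 + 8158/1323 = 931849/124362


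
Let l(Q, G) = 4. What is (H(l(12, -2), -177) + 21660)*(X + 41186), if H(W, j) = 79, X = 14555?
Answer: 1211753599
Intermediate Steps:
(H(l(12, -2), -177) + 21660)*(X + 41186) = (79 + 21660)*(14555 + 41186) = 21739*55741 = 1211753599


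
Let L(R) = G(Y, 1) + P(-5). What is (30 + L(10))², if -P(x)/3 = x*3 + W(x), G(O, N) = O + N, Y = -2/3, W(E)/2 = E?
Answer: 99856/9 ≈ 11095.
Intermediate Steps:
W(E) = 2*E
Y = -⅔ (Y = -2*⅓ = -⅔ ≈ -0.66667)
G(O, N) = N + O
P(x) = -15*x (P(x) = -3*(x*3 + 2*x) = -3*(3*x + 2*x) = -15*x)
L(R) = 226/3 (L(R) = (1 - ⅔) - 15*(-5) = ⅓ + 75 = 226/3)
(30 + L(10))² = (30 + 226/3)² = (316/3)² = 99856/9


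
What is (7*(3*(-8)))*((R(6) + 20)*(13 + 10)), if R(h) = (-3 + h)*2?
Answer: -100464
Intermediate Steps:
R(h) = -6 + 2*h
(7*(3*(-8)))*((R(6) + 20)*(13 + 10)) = (7*(3*(-8)))*(((-6 + 2*6) + 20)*(13 + 10)) = (7*(-24))*(((-6 + 12) + 20)*23) = -168*(6 + 20)*23 = -4368*23 = -168*598 = -100464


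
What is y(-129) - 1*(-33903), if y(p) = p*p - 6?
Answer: 50538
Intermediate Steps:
y(p) = -6 + p**2 (y(p) = p**2 - 6 = -6 + p**2)
y(-129) - 1*(-33903) = (-6 + (-129)**2) - 1*(-33903) = (-6 + 16641) + 33903 = 16635 + 33903 = 50538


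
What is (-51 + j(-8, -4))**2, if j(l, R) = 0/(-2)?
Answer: 2601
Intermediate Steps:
j(l, R) = 0 (j(l, R) = 0*(-1/2) = 0)
(-51 + j(-8, -4))**2 = (-51 + 0)**2 = (-51)**2 = 2601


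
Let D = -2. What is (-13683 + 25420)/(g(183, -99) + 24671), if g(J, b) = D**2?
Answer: 11737/24675 ≈ 0.47566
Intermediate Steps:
g(J, b) = 4 (g(J, b) = (-2)**2 = 4)
(-13683 + 25420)/(g(183, -99) + 24671) = (-13683 + 25420)/(4 + 24671) = 11737/24675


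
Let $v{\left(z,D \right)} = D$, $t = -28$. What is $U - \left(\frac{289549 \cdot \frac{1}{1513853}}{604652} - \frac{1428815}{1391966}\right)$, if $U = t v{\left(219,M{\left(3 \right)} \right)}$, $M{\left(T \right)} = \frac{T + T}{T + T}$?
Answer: $- \frac{17184052065831213841}{637070992910425348} \approx -26.974$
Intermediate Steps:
$M{\left(T \right)} = 1$ ($M{\left(T \right)} = \frac{2 T}{2 T} = 2 T \frac{1}{2 T} = 1$)
$U = -28$ ($U = \left(-28\right) 1 = -28$)
$U - \left(\frac{289549 \cdot \frac{1}{1513853}}{604652} - \frac{1428815}{1391966}\right) = -28 - \left(\frac{289549 \cdot \frac{1}{1513853}}{604652} - \frac{1428815}{1391966}\right) = -28 - \left(289549 \cdot \frac{1}{1513853} \cdot \frac{1}{604652} - \frac{1428815}{1391966}\right) = -28 - \left(\frac{289549}{1513853} \cdot \frac{1}{604652} - \frac{1428815}{1391966}\right) = -28 - \left(\frac{289549}{915354244156} - \frac{1428815}{1391966}\right) = -28 - - \frac{653935735660695903}{637070992910425348} = -28 + \frac{653935735660695903}{637070992910425348} = - \frac{17184052065831213841}{637070992910425348}$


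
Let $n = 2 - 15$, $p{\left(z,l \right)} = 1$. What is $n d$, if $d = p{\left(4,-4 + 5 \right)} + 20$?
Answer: $-273$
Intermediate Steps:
$n = -13$ ($n = 2 - 15 = -13$)
$d = 21$ ($d = 1 + 20 = 21$)
$n d = \left(-13\right) 21 = -273$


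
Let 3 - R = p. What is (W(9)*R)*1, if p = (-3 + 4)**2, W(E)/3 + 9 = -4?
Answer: -78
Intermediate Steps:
W(E) = -39 (W(E) = -27 + 3*(-4) = -27 - 12 = -39)
p = 1 (p = 1**2 = 1)
R = 2 (R = 3 - 1*1 = 3 - 1 = 2)
(W(9)*R)*1 = -39*2*1 = -78*1 = -78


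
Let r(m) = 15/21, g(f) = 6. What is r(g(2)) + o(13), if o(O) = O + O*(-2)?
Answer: -86/7 ≈ -12.286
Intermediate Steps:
o(O) = -O (o(O) = O - 2*O = -O)
r(m) = 5/7 (r(m) = 15*(1/21) = 5/7)
r(g(2)) + o(13) = 5/7 - 1*13 = 5/7 - 13 = -86/7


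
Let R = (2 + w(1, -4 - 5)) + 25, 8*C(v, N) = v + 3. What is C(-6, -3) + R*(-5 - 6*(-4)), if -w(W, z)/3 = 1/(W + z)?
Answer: 2079/4 ≈ 519.75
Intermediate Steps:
C(v, N) = 3/8 + v/8 (C(v, N) = (v + 3)/8 = (3 + v)/8 = 3/8 + v/8)
w(W, z) = -3/(W + z)
R = 219/8 (R = (2 - 3/(1 + (-4 - 5))) + 25 = (2 - 3/(1 - 9)) + 25 = (2 - 3/(-8)) + 25 = (2 - 3*(-1/8)) + 25 = (2 + 3/8) + 25 = 19/8 + 25 = 219/8 ≈ 27.375)
C(-6, -3) + R*(-5 - 6*(-4)) = (3/8 + (1/8)*(-6)) + 219*(-5 - 6*(-4))/8 = (3/8 - 3/4) + 219*(-5 + 24)/8 = -3/8 + (219/8)*19 = -3/8 + 4161/8 = 2079/4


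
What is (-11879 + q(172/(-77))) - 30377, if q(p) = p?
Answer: -3253884/77 ≈ -42258.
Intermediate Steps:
(-11879 + q(172/(-77))) - 30377 = (-11879 + 172/(-77)) - 30377 = (-11879 + 172*(-1/77)) - 30377 = (-11879 - 172/77) - 30377 = -914855/77 - 30377 = -3253884/77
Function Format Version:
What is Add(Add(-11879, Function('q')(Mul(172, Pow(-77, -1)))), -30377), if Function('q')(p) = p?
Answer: Rational(-3253884, 77) ≈ -42258.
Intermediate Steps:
Add(Add(-11879, Function('q')(Mul(172, Pow(-77, -1)))), -30377) = Add(Add(-11879, Mul(172, Pow(-77, -1))), -30377) = Add(Add(-11879, Mul(172, Rational(-1, 77))), -30377) = Add(Add(-11879, Rational(-172, 77)), -30377) = Add(Rational(-914855, 77), -30377) = Rational(-3253884, 77)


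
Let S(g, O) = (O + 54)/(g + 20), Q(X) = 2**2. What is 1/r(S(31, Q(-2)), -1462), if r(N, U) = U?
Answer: -1/1462 ≈ -0.00068399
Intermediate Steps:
Q(X) = 4
S(g, O) = (54 + O)/(20 + g)
1/r(S(31, Q(-2)), -1462) = 1/(-1462) = -1/1462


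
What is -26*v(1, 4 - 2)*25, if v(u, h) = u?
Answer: -650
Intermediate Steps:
-26*v(1, 4 - 2)*25 = -26*1*25 = -26*25 = -650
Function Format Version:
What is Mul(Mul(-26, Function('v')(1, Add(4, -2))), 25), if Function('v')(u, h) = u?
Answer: -650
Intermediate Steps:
Mul(Mul(-26, Function('v')(1, Add(4, -2))), 25) = Mul(Mul(-26, 1), 25) = Mul(-26, 25) = -650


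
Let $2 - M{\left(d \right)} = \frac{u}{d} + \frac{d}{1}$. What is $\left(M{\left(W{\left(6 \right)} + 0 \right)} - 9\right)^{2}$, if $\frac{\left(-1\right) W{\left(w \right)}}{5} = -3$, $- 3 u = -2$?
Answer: $\frac{984064}{2025} \approx 485.96$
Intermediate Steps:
$u = \frac{2}{3}$ ($u = \left(- \frac{1}{3}\right) \left(-2\right) = \frac{2}{3} \approx 0.66667$)
$W{\left(w \right)} = 15$ ($W{\left(w \right)} = \left(-5\right) \left(-3\right) = 15$)
$M{\left(d \right)} = 2 - d - \frac{2}{3 d}$ ($M{\left(d \right)} = 2 - \left(\frac{2}{3 d} + \frac{d}{1}\right) = 2 - \left(\frac{2}{3 d} + d 1\right) = 2 - \left(\frac{2}{3 d} + d\right) = 2 - \left(d + \frac{2}{3 d}\right) = 2 - d - \frac{2}{3 d}$)
$\left(M{\left(W{\left(6 \right)} + 0 \right)} - 9\right)^{2} = \left(\left(2 - \left(15 + 0\right) - \frac{2}{3 \left(15 + 0\right)}\right) - 9\right)^{2} = \left(\left(2 - 15 - \frac{2}{3 \cdot 15}\right) - 9\right)^{2} = \left(\left(2 - 15 - \frac{2}{45}\right) - 9\right)^{2} = \left(- \frac{587}{45} - 9\right)^{2} = \left(- \frac{992}{45}\right)^{2} = \frac{984064}{2025}$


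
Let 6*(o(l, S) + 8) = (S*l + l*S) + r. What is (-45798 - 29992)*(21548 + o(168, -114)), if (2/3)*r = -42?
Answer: -1147877445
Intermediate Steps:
r = -63 (r = (3/2)*(-42) = -63)
o(l, S) = -37/2 + S*l/3 (o(l, S) = -8 + ((S*l + l*S) - 63)/6 = -8 + ((S*l + S*l) - 63)/6 = -8 + (2*S*l - 63)/6 = -8 + (-63 + 2*S*l)/6 = -8 + (-21/2 + S*l/3) = -37/2 + S*l/3)
(-45798 - 29992)*(21548 + o(168, -114)) = (-45798 - 29992)*(21548 + (-37/2 + (⅓)*(-114)*168)) = -75790*(21548 + (-37/2 - 6384)) = -75790*(21548 - 12805/2) = -75790*30291/2 = -1147877445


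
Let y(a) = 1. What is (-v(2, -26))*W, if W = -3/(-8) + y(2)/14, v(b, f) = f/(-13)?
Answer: -25/28 ≈ -0.89286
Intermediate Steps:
v(b, f) = -f/13 (v(b, f) = f*(-1/13) = -f/13)
W = 25/56 (W = -3/(-8) + 1/14 = -3*(-⅛) + 1*(1/14) = 3/8 + 1/14 = 25/56 ≈ 0.44643)
(-v(2, -26))*W = -(-1)*(-26)/13*(25/56) = -1*2*(25/56) = -2*25/56 = -25/28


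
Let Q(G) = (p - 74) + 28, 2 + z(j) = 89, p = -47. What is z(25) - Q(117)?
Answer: 180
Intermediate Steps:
z(j) = 87 (z(j) = -2 + 89 = 87)
Q(G) = -93 (Q(G) = (-47 - 74) + 28 = -121 + 28 = -93)
z(25) - Q(117) = 87 - 1*(-93) = 87 + 93 = 180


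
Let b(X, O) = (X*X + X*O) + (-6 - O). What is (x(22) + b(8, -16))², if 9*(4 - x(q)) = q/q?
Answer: 203401/81 ≈ 2511.1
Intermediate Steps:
b(X, O) = -6 + X² - O + O*X (b(X, O) = (X² + O*X) + (-6 - O) = -6 + X² - O + O*X)
x(q) = 35/9 (x(q) = 4 - q/(9*q) = 4 - ⅑*1 = 4 - ⅑ = 35/9)
(x(22) + b(8, -16))² = (35/9 + (-6 + 8² - 1*(-16) - 16*8))² = (35/9 + (-6 + 64 + 16 - 128))² = (35/9 - 54)² = (-451/9)² = 203401/81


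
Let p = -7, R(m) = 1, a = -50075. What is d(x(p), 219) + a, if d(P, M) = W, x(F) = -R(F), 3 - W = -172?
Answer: -49900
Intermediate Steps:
W = 175 (W = 3 - 1*(-172) = 3 + 172 = 175)
x(F) = -1 (x(F) = -1*1 = -1)
d(P, M) = 175
d(x(p), 219) + a = 175 - 50075 = -49900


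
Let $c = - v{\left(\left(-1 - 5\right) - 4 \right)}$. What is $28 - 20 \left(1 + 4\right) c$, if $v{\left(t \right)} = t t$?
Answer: $10028$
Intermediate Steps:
$v{\left(t \right)} = t^{2}$
$c = -100$ ($c = - \left(\left(-1 - 5\right) - 4\right)^{2} = - \left(-6 - 4\right)^{2} = - \left(-10\right)^{2} = \left(-1\right) 100 = -100$)
$28 - 20 \left(1 + 4\right) c = 28 - 20 \left(1 + 4\right) \left(-100\right) = 28 - 20 \cdot 5 \left(-100\right) = 28 - -10000 = 28 + 10000 = 10028$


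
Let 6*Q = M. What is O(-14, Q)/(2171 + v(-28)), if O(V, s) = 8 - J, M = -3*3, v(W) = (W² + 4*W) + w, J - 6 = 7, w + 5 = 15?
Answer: -5/2853 ≈ -0.0017525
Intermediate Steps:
w = 10 (w = -5 + 15 = 10)
J = 13 (J = 6 + 7 = 13)
v(W) = 10 + W² + 4*W (v(W) = (W² + 4*W) + 10 = 10 + W² + 4*W)
M = -9
Q = -3/2 (Q = (⅙)*(-9) = -3/2 ≈ -1.5000)
O(V, s) = -5 (O(V, s) = 8 - 1*13 = 8 - 13 = -5)
O(-14, Q)/(2171 + v(-28)) = -5/(2171 + (10 + (-28)² + 4*(-28))) = -5/(2171 + (10 + 784 - 112)) = -5/(2171 + 682) = -5/2853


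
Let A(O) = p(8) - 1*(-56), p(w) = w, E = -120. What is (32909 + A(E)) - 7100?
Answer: 25873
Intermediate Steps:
A(O) = 64 (A(O) = 8 - 1*(-56) = 8 + 56 = 64)
(32909 + A(E)) - 7100 = (32909 + 64) - 7100 = 32973 - 7100 = 25873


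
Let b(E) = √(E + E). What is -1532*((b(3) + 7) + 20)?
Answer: -41364 - 1532*√6 ≈ -45117.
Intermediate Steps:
b(E) = √2*√E (b(E) = √(2*E) = √2*√E)
-1532*((b(3) + 7) + 20) = -1532*((√2*√3 + 7) + 20) = -1532*((√6 + 7) + 20) = -1532*((7 + √6) + 20) = -1532*(27 + √6) = -41364 - 1532*√6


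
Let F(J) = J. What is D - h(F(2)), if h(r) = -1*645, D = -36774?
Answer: -36129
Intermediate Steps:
h(r) = -645
D - h(F(2)) = -36774 - 1*(-645) = -36774 + 645 = -36129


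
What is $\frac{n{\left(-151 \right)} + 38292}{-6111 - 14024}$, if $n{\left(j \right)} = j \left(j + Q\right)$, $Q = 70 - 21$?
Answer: $- \frac{53694}{20135} \approx -2.6667$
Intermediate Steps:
$Q = 49$
$n{\left(j \right)} = j \left(49 + j\right)$ ($n{\left(j \right)} = j \left(j + 49\right) = j \left(49 + j\right)$)
$\frac{n{\left(-151 \right)} + 38292}{-6111 - 14024} = \frac{- 151 \left(49 - 151\right) + 38292}{-6111 - 14024} = \frac{\left(-151\right) \left(-102\right) + 38292}{-20135} = \left(15402 + 38292\right) \left(- \frac{1}{20135}\right) = 53694 \left(- \frac{1}{20135}\right) = - \frac{53694}{20135}$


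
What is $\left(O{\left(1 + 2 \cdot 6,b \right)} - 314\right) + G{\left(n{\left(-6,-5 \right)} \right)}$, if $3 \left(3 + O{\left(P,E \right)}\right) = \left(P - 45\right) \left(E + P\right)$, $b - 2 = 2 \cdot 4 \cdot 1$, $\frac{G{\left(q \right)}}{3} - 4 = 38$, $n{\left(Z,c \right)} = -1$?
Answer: $- \frac{1309}{3} \approx -436.33$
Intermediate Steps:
$G{\left(q \right)} = 126$ ($G{\left(q \right)} = 12 + 3 \cdot 38 = 12 + 114 = 126$)
$b = 10$ ($b = 2 + 2 \cdot 4 \cdot 1 = 2 + 8 \cdot 1 = 2 + 8 = 10$)
$O{\left(P,E \right)} = -3 + \frac{\left(-45 + P\right) \left(E + P\right)}{3}$ ($O{\left(P,E \right)} = -3 + \frac{\left(P - 45\right) \left(E + P\right)}{3} = -3 + \frac{\left(-45 + P\right) \left(E + P\right)}{3}$)
$\left(O{\left(1 + 2 \cdot 6,b \right)} - 314\right) + G{\left(n{\left(-6,-5 \right)} \right)} = \left(\left(-3 - 150 - 15 \left(1 + 2 \cdot 6\right) + \frac{\left(1 + 2 \cdot 6\right)^{2}}{3} + \frac{1}{3} \cdot 10 \left(1 + 2 \cdot 6\right)\right) - 314\right) + 126 = \left(\left(-3 - 150 - 15 \left(1 + 12\right) + \frac{\left(1 + 12\right)^{2}}{3} + \frac{1}{3} \cdot 10 \left(1 + 12\right)\right) - 314\right) + 126 = \left(\left(-3 - 150 - 195 + \frac{13^{2}}{3} + \frac{1}{3} \cdot 10 \cdot 13\right) - 314\right) + 126 = \left(\left(-3 - 150 - 195 + \frac{1}{3} \cdot 169 + \frac{130}{3}\right) - 314\right) + 126 = \left(\left(-3 - 150 - 195 + \frac{169}{3} + \frac{130}{3}\right) - 314\right) + 126 = \left(- \frac{745}{3} - 314\right) + 126 = - \frac{1687}{3} + 126 = - \frac{1309}{3}$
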